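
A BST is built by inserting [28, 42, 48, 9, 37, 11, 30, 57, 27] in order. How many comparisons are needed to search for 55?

Search path for 55: 28 -> 42 -> 48 -> 57
Found: False
Comparisons: 4


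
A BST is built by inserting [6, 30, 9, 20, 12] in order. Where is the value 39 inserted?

Starting tree (level order): [6, None, 30, 9, None, None, 20, 12]
Insertion path: 6 -> 30
Result: insert 39 as right child of 30
Final tree (level order): [6, None, 30, 9, 39, None, 20, None, None, 12]


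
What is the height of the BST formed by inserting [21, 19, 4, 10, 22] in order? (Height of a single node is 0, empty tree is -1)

Insertion order: [21, 19, 4, 10, 22]
Tree (level-order array): [21, 19, 22, 4, None, None, None, None, 10]
Compute height bottom-up (empty subtree = -1):
  height(10) = 1 + max(-1, -1) = 0
  height(4) = 1 + max(-1, 0) = 1
  height(19) = 1 + max(1, -1) = 2
  height(22) = 1 + max(-1, -1) = 0
  height(21) = 1 + max(2, 0) = 3
Height = 3


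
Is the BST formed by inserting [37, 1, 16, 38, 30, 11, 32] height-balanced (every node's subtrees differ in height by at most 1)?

Tree (level-order array): [37, 1, 38, None, 16, None, None, 11, 30, None, None, None, 32]
Definition: a tree is height-balanced if, at every node, |h(left) - h(right)| <= 1 (empty subtree has height -1).
Bottom-up per-node check:
  node 11: h_left=-1, h_right=-1, diff=0 [OK], height=0
  node 32: h_left=-1, h_right=-1, diff=0 [OK], height=0
  node 30: h_left=-1, h_right=0, diff=1 [OK], height=1
  node 16: h_left=0, h_right=1, diff=1 [OK], height=2
  node 1: h_left=-1, h_right=2, diff=3 [FAIL (|-1-2|=3 > 1)], height=3
  node 38: h_left=-1, h_right=-1, diff=0 [OK], height=0
  node 37: h_left=3, h_right=0, diff=3 [FAIL (|3-0|=3 > 1)], height=4
Node 1 violates the condition: |-1 - 2| = 3 > 1.
Result: Not balanced


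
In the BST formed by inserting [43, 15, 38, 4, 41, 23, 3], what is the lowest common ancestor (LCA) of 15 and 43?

Tree insertion order: [43, 15, 38, 4, 41, 23, 3]
Tree (level-order array): [43, 15, None, 4, 38, 3, None, 23, 41]
In a BST, the LCA of p=15, q=43 is the first node v on the
root-to-leaf path with p <= v <= q (go left if both < v, right if both > v).
Walk from root:
  at 43: 15 <= 43 <= 43, this is the LCA
LCA = 43


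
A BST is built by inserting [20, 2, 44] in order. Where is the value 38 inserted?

Starting tree (level order): [20, 2, 44]
Insertion path: 20 -> 44
Result: insert 38 as left child of 44
Final tree (level order): [20, 2, 44, None, None, 38]


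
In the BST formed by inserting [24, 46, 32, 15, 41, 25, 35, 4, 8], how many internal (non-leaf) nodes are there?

Tree built from: [24, 46, 32, 15, 41, 25, 35, 4, 8]
Tree (level-order array): [24, 15, 46, 4, None, 32, None, None, 8, 25, 41, None, None, None, None, 35]
Rule: An internal node has at least one child.
Per-node child counts:
  node 24: 2 child(ren)
  node 15: 1 child(ren)
  node 4: 1 child(ren)
  node 8: 0 child(ren)
  node 46: 1 child(ren)
  node 32: 2 child(ren)
  node 25: 0 child(ren)
  node 41: 1 child(ren)
  node 35: 0 child(ren)
Matching nodes: [24, 15, 4, 46, 32, 41]
Count of internal (non-leaf) nodes: 6


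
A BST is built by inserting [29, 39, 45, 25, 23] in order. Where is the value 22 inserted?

Starting tree (level order): [29, 25, 39, 23, None, None, 45]
Insertion path: 29 -> 25 -> 23
Result: insert 22 as left child of 23
Final tree (level order): [29, 25, 39, 23, None, None, 45, 22]


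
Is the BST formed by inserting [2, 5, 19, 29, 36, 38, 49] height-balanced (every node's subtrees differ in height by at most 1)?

Tree (level-order array): [2, None, 5, None, 19, None, 29, None, 36, None, 38, None, 49]
Definition: a tree is height-balanced if, at every node, |h(left) - h(right)| <= 1 (empty subtree has height -1).
Bottom-up per-node check:
  node 49: h_left=-1, h_right=-1, diff=0 [OK], height=0
  node 38: h_left=-1, h_right=0, diff=1 [OK], height=1
  node 36: h_left=-1, h_right=1, diff=2 [FAIL (|-1-1|=2 > 1)], height=2
  node 29: h_left=-1, h_right=2, diff=3 [FAIL (|-1-2|=3 > 1)], height=3
  node 19: h_left=-1, h_right=3, diff=4 [FAIL (|-1-3|=4 > 1)], height=4
  node 5: h_left=-1, h_right=4, diff=5 [FAIL (|-1-4|=5 > 1)], height=5
  node 2: h_left=-1, h_right=5, diff=6 [FAIL (|-1-5|=6 > 1)], height=6
Node 36 violates the condition: |-1 - 1| = 2 > 1.
Result: Not balanced


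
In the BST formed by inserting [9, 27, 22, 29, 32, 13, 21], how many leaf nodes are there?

Tree built from: [9, 27, 22, 29, 32, 13, 21]
Tree (level-order array): [9, None, 27, 22, 29, 13, None, None, 32, None, 21]
Rule: A leaf has 0 children.
Per-node child counts:
  node 9: 1 child(ren)
  node 27: 2 child(ren)
  node 22: 1 child(ren)
  node 13: 1 child(ren)
  node 21: 0 child(ren)
  node 29: 1 child(ren)
  node 32: 0 child(ren)
Matching nodes: [21, 32]
Count of leaf nodes: 2


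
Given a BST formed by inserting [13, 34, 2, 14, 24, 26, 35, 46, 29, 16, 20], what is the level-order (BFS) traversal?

Tree insertion order: [13, 34, 2, 14, 24, 26, 35, 46, 29, 16, 20]
Tree (level-order array): [13, 2, 34, None, None, 14, 35, None, 24, None, 46, 16, 26, None, None, None, 20, None, 29]
BFS from the root, enqueuing left then right child of each popped node:
  queue [13] -> pop 13, enqueue [2, 34], visited so far: [13]
  queue [2, 34] -> pop 2, enqueue [none], visited so far: [13, 2]
  queue [34] -> pop 34, enqueue [14, 35], visited so far: [13, 2, 34]
  queue [14, 35] -> pop 14, enqueue [24], visited so far: [13, 2, 34, 14]
  queue [35, 24] -> pop 35, enqueue [46], visited so far: [13, 2, 34, 14, 35]
  queue [24, 46] -> pop 24, enqueue [16, 26], visited so far: [13, 2, 34, 14, 35, 24]
  queue [46, 16, 26] -> pop 46, enqueue [none], visited so far: [13, 2, 34, 14, 35, 24, 46]
  queue [16, 26] -> pop 16, enqueue [20], visited so far: [13, 2, 34, 14, 35, 24, 46, 16]
  queue [26, 20] -> pop 26, enqueue [29], visited so far: [13, 2, 34, 14, 35, 24, 46, 16, 26]
  queue [20, 29] -> pop 20, enqueue [none], visited so far: [13, 2, 34, 14, 35, 24, 46, 16, 26, 20]
  queue [29] -> pop 29, enqueue [none], visited so far: [13, 2, 34, 14, 35, 24, 46, 16, 26, 20, 29]
Result: [13, 2, 34, 14, 35, 24, 46, 16, 26, 20, 29]


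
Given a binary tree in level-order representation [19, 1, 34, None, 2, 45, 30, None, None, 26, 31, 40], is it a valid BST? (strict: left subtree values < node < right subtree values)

Level-order array: [19, 1, 34, None, 2, 45, 30, None, None, 26, 31, 40]
Validate using subtree bounds (lo, hi): at each node, require lo < value < hi,
then recurse left with hi=value and right with lo=value.
Preorder trace (stopping at first violation):
  at node 19 with bounds (-inf, +inf): OK
  at node 1 with bounds (-inf, 19): OK
  at node 2 with bounds (1, 19): OK
  at node 34 with bounds (19, +inf): OK
  at node 45 with bounds (19, 34): VIOLATION
Node 45 violates its bound: not (19 < 45 < 34).
Result: Not a valid BST


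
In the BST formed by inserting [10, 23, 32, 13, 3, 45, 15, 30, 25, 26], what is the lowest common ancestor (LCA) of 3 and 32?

Tree insertion order: [10, 23, 32, 13, 3, 45, 15, 30, 25, 26]
Tree (level-order array): [10, 3, 23, None, None, 13, 32, None, 15, 30, 45, None, None, 25, None, None, None, None, 26]
In a BST, the LCA of p=3, q=32 is the first node v on the
root-to-leaf path with p <= v <= q (go left if both < v, right if both > v).
Walk from root:
  at 10: 3 <= 10 <= 32, this is the LCA
LCA = 10


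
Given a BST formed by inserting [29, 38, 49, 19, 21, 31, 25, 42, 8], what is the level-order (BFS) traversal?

Tree insertion order: [29, 38, 49, 19, 21, 31, 25, 42, 8]
Tree (level-order array): [29, 19, 38, 8, 21, 31, 49, None, None, None, 25, None, None, 42]
BFS from the root, enqueuing left then right child of each popped node:
  queue [29] -> pop 29, enqueue [19, 38], visited so far: [29]
  queue [19, 38] -> pop 19, enqueue [8, 21], visited so far: [29, 19]
  queue [38, 8, 21] -> pop 38, enqueue [31, 49], visited so far: [29, 19, 38]
  queue [8, 21, 31, 49] -> pop 8, enqueue [none], visited so far: [29, 19, 38, 8]
  queue [21, 31, 49] -> pop 21, enqueue [25], visited so far: [29, 19, 38, 8, 21]
  queue [31, 49, 25] -> pop 31, enqueue [none], visited so far: [29, 19, 38, 8, 21, 31]
  queue [49, 25] -> pop 49, enqueue [42], visited so far: [29, 19, 38, 8, 21, 31, 49]
  queue [25, 42] -> pop 25, enqueue [none], visited so far: [29, 19, 38, 8, 21, 31, 49, 25]
  queue [42] -> pop 42, enqueue [none], visited so far: [29, 19, 38, 8, 21, 31, 49, 25, 42]
Result: [29, 19, 38, 8, 21, 31, 49, 25, 42]


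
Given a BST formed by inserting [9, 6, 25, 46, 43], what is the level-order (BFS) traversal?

Tree insertion order: [9, 6, 25, 46, 43]
Tree (level-order array): [9, 6, 25, None, None, None, 46, 43]
BFS from the root, enqueuing left then right child of each popped node:
  queue [9] -> pop 9, enqueue [6, 25], visited so far: [9]
  queue [6, 25] -> pop 6, enqueue [none], visited so far: [9, 6]
  queue [25] -> pop 25, enqueue [46], visited so far: [9, 6, 25]
  queue [46] -> pop 46, enqueue [43], visited so far: [9, 6, 25, 46]
  queue [43] -> pop 43, enqueue [none], visited so far: [9, 6, 25, 46, 43]
Result: [9, 6, 25, 46, 43]


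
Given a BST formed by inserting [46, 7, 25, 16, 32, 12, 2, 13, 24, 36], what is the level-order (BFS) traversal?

Tree insertion order: [46, 7, 25, 16, 32, 12, 2, 13, 24, 36]
Tree (level-order array): [46, 7, None, 2, 25, None, None, 16, 32, 12, 24, None, 36, None, 13]
BFS from the root, enqueuing left then right child of each popped node:
  queue [46] -> pop 46, enqueue [7], visited so far: [46]
  queue [7] -> pop 7, enqueue [2, 25], visited so far: [46, 7]
  queue [2, 25] -> pop 2, enqueue [none], visited so far: [46, 7, 2]
  queue [25] -> pop 25, enqueue [16, 32], visited so far: [46, 7, 2, 25]
  queue [16, 32] -> pop 16, enqueue [12, 24], visited so far: [46, 7, 2, 25, 16]
  queue [32, 12, 24] -> pop 32, enqueue [36], visited so far: [46, 7, 2, 25, 16, 32]
  queue [12, 24, 36] -> pop 12, enqueue [13], visited so far: [46, 7, 2, 25, 16, 32, 12]
  queue [24, 36, 13] -> pop 24, enqueue [none], visited so far: [46, 7, 2, 25, 16, 32, 12, 24]
  queue [36, 13] -> pop 36, enqueue [none], visited so far: [46, 7, 2, 25, 16, 32, 12, 24, 36]
  queue [13] -> pop 13, enqueue [none], visited so far: [46, 7, 2, 25, 16, 32, 12, 24, 36, 13]
Result: [46, 7, 2, 25, 16, 32, 12, 24, 36, 13]


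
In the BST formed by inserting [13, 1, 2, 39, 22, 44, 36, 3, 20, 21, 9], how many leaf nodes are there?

Tree built from: [13, 1, 2, 39, 22, 44, 36, 3, 20, 21, 9]
Tree (level-order array): [13, 1, 39, None, 2, 22, 44, None, 3, 20, 36, None, None, None, 9, None, 21]
Rule: A leaf has 0 children.
Per-node child counts:
  node 13: 2 child(ren)
  node 1: 1 child(ren)
  node 2: 1 child(ren)
  node 3: 1 child(ren)
  node 9: 0 child(ren)
  node 39: 2 child(ren)
  node 22: 2 child(ren)
  node 20: 1 child(ren)
  node 21: 0 child(ren)
  node 36: 0 child(ren)
  node 44: 0 child(ren)
Matching nodes: [9, 21, 36, 44]
Count of leaf nodes: 4


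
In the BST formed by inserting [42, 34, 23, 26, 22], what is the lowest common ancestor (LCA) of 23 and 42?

Tree insertion order: [42, 34, 23, 26, 22]
Tree (level-order array): [42, 34, None, 23, None, 22, 26]
In a BST, the LCA of p=23, q=42 is the first node v on the
root-to-leaf path with p <= v <= q (go left if both < v, right if both > v).
Walk from root:
  at 42: 23 <= 42 <= 42, this is the LCA
LCA = 42


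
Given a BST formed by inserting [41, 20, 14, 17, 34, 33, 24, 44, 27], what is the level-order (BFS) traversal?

Tree insertion order: [41, 20, 14, 17, 34, 33, 24, 44, 27]
Tree (level-order array): [41, 20, 44, 14, 34, None, None, None, 17, 33, None, None, None, 24, None, None, 27]
BFS from the root, enqueuing left then right child of each popped node:
  queue [41] -> pop 41, enqueue [20, 44], visited so far: [41]
  queue [20, 44] -> pop 20, enqueue [14, 34], visited so far: [41, 20]
  queue [44, 14, 34] -> pop 44, enqueue [none], visited so far: [41, 20, 44]
  queue [14, 34] -> pop 14, enqueue [17], visited so far: [41, 20, 44, 14]
  queue [34, 17] -> pop 34, enqueue [33], visited so far: [41, 20, 44, 14, 34]
  queue [17, 33] -> pop 17, enqueue [none], visited so far: [41, 20, 44, 14, 34, 17]
  queue [33] -> pop 33, enqueue [24], visited so far: [41, 20, 44, 14, 34, 17, 33]
  queue [24] -> pop 24, enqueue [27], visited so far: [41, 20, 44, 14, 34, 17, 33, 24]
  queue [27] -> pop 27, enqueue [none], visited so far: [41, 20, 44, 14, 34, 17, 33, 24, 27]
Result: [41, 20, 44, 14, 34, 17, 33, 24, 27]


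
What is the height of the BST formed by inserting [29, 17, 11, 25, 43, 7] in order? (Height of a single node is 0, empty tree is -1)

Insertion order: [29, 17, 11, 25, 43, 7]
Tree (level-order array): [29, 17, 43, 11, 25, None, None, 7]
Compute height bottom-up (empty subtree = -1):
  height(7) = 1 + max(-1, -1) = 0
  height(11) = 1 + max(0, -1) = 1
  height(25) = 1 + max(-1, -1) = 0
  height(17) = 1 + max(1, 0) = 2
  height(43) = 1 + max(-1, -1) = 0
  height(29) = 1 + max(2, 0) = 3
Height = 3


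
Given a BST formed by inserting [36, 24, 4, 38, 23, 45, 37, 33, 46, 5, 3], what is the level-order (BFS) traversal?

Tree insertion order: [36, 24, 4, 38, 23, 45, 37, 33, 46, 5, 3]
Tree (level-order array): [36, 24, 38, 4, 33, 37, 45, 3, 23, None, None, None, None, None, 46, None, None, 5]
BFS from the root, enqueuing left then right child of each popped node:
  queue [36] -> pop 36, enqueue [24, 38], visited so far: [36]
  queue [24, 38] -> pop 24, enqueue [4, 33], visited so far: [36, 24]
  queue [38, 4, 33] -> pop 38, enqueue [37, 45], visited so far: [36, 24, 38]
  queue [4, 33, 37, 45] -> pop 4, enqueue [3, 23], visited so far: [36, 24, 38, 4]
  queue [33, 37, 45, 3, 23] -> pop 33, enqueue [none], visited so far: [36, 24, 38, 4, 33]
  queue [37, 45, 3, 23] -> pop 37, enqueue [none], visited so far: [36, 24, 38, 4, 33, 37]
  queue [45, 3, 23] -> pop 45, enqueue [46], visited so far: [36, 24, 38, 4, 33, 37, 45]
  queue [3, 23, 46] -> pop 3, enqueue [none], visited so far: [36, 24, 38, 4, 33, 37, 45, 3]
  queue [23, 46] -> pop 23, enqueue [5], visited so far: [36, 24, 38, 4, 33, 37, 45, 3, 23]
  queue [46, 5] -> pop 46, enqueue [none], visited so far: [36, 24, 38, 4, 33, 37, 45, 3, 23, 46]
  queue [5] -> pop 5, enqueue [none], visited so far: [36, 24, 38, 4, 33, 37, 45, 3, 23, 46, 5]
Result: [36, 24, 38, 4, 33, 37, 45, 3, 23, 46, 5]


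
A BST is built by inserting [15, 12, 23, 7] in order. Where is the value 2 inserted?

Starting tree (level order): [15, 12, 23, 7]
Insertion path: 15 -> 12 -> 7
Result: insert 2 as left child of 7
Final tree (level order): [15, 12, 23, 7, None, None, None, 2]


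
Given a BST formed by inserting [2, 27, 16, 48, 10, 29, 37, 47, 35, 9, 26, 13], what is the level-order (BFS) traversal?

Tree insertion order: [2, 27, 16, 48, 10, 29, 37, 47, 35, 9, 26, 13]
Tree (level-order array): [2, None, 27, 16, 48, 10, 26, 29, None, 9, 13, None, None, None, 37, None, None, None, None, 35, 47]
BFS from the root, enqueuing left then right child of each popped node:
  queue [2] -> pop 2, enqueue [27], visited so far: [2]
  queue [27] -> pop 27, enqueue [16, 48], visited so far: [2, 27]
  queue [16, 48] -> pop 16, enqueue [10, 26], visited so far: [2, 27, 16]
  queue [48, 10, 26] -> pop 48, enqueue [29], visited so far: [2, 27, 16, 48]
  queue [10, 26, 29] -> pop 10, enqueue [9, 13], visited so far: [2, 27, 16, 48, 10]
  queue [26, 29, 9, 13] -> pop 26, enqueue [none], visited so far: [2, 27, 16, 48, 10, 26]
  queue [29, 9, 13] -> pop 29, enqueue [37], visited so far: [2, 27, 16, 48, 10, 26, 29]
  queue [9, 13, 37] -> pop 9, enqueue [none], visited so far: [2, 27, 16, 48, 10, 26, 29, 9]
  queue [13, 37] -> pop 13, enqueue [none], visited so far: [2, 27, 16, 48, 10, 26, 29, 9, 13]
  queue [37] -> pop 37, enqueue [35, 47], visited so far: [2, 27, 16, 48, 10, 26, 29, 9, 13, 37]
  queue [35, 47] -> pop 35, enqueue [none], visited so far: [2, 27, 16, 48, 10, 26, 29, 9, 13, 37, 35]
  queue [47] -> pop 47, enqueue [none], visited so far: [2, 27, 16, 48, 10, 26, 29, 9, 13, 37, 35, 47]
Result: [2, 27, 16, 48, 10, 26, 29, 9, 13, 37, 35, 47]


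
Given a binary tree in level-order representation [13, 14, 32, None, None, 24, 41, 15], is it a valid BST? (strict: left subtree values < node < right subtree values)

Level-order array: [13, 14, 32, None, None, 24, 41, 15]
Validate using subtree bounds (lo, hi): at each node, require lo < value < hi,
then recurse left with hi=value and right with lo=value.
Preorder trace (stopping at first violation):
  at node 13 with bounds (-inf, +inf): OK
  at node 14 with bounds (-inf, 13): VIOLATION
Node 14 violates its bound: not (-inf < 14 < 13).
Result: Not a valid BST


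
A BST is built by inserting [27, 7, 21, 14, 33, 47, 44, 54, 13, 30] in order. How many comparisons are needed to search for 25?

Search path for 25: 27 -> 7 -> 21
Found: False
Comparisons: 3


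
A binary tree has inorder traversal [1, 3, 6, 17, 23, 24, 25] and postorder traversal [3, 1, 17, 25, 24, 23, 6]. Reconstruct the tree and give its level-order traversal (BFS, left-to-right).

Inorder:   [1, 3, 6, 17, 23, 24, 25]
Postorder: [3, 1, 17, 25, 24, 23, 6]
Algorithm: postorder visits root last, so walk postorder right-to-left;
each value is the root of the current inorder slice — split it at that
value, recurse on the right subtree first, then the left.
Recursive splits:
  root=6; inorder splits into left=[1, 3], right=[17, 23, 24, 25]
  root=23; inorder splits into left=[17], right=[24, 25]
  root=24; inorder splits into left=[], right=[25]
  root=25; inorder splits into left=[], right=[]
  root=17; inorder splits into left=[], right=[]
  root=1; inorder splits into left=[], right=[3]
  root=3; inorder splits into left=[], right=[]
Reconstructed level-order: [6, 1, 23, 3, 17, 24, 25]


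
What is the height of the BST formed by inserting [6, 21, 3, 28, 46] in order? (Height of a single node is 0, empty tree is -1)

Insertion order: [6, 21, 3, 28, 46]
Tree (level-order array): [6, 3, 21, None, None, None, 28, None, 46]
Compute height bottom-up (empty subtree = -1):
  height(3) = 1 + max(-1, -1) = 0
  height(46) = 1 + max(-1, -1) = 0
  height(28) = 1 + max(-1, 0) = 1
  height(21) = 1 + max(-1, 1) = 2
  height(6) = 1 + max(0, 2) = 3
Height = 3


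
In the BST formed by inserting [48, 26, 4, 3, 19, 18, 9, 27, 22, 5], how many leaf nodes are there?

Tree built from: [48, 26, 4, 3, 19, 18, 9, 27, 22, 5]
Tree (level-order array): [48, 26, None, 4, 27, 3, 19, None, None, None, None, 18, 22, 9, None, None, None, 5]
Rule: A leaf has 0 children.
Per-node child counts:
  node 48: 1 child(ren)
  node 26: 2 child(ren)
  node 4: 2 child(ren)
  node 3: 0 child(ren)
  node 19: 2 child(ren)
  node 18: 1 child(ren)
  node 9: 1 child(ren)
  node 5: 0 child(ren)
  node 22: 0 child(ren)
  node 27: 0 child(ren)
Matching nodes: [3, 5, 22, 27]
Count of leaf nodes: 4


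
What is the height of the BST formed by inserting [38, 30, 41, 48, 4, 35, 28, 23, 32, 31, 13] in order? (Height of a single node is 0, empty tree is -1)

Insertion order: [38, 30, 41, 48, 4, 35, 28, 23, 32, 31, 13]
Tree (level-order array): [38, 30, 41, 4, 35, None, 48, None, 28, 32, None, None, None, 23, None, 31, None, 13]
Compute height bottom-up (empty subtree = -1):
  height(13) = 1 + max(-1, -1) = 0
  height(23) = 1 + max(0, -1) = 1
  height(28) = 1 + max(1, -1) = 2
  height(4) = 1 + max(-1, 2) = 3
  height(31) = 1 + max(-1, -1) = 0
  height(32) = 1 + max(0, -1) = 1
  height(35) = 1 + max(1, -1) = 2
  height(30) = 1 + max(3, 2) = 4
  height(48) = 1 + max(-1, -1) = 0
  height(41) = 1 + max(-1, 0) = 1
  height(38) = 1 + max(4, 1) = 5
Height = 5


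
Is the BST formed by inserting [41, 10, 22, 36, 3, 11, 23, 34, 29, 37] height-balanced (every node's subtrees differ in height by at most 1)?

Tree (level-order array): [41, 10, None, 3, 22, None, None, 11, 36, None, None, 23, 37, None, 34, None, None, 29]
Definition: a tree is height-balanced if, at every node, |h(left) - h(right)| <= 1 (empty subtree has height -1).
Bottom-up per-node check:
  node 3: h_left=-1, h_right=-1, diff=0 [OK], height=0
  node 11: h_left=-1, h_right=-1, diff=0 [OK], height=0
  node 29: h_left=-1, h_right=-1, diff=0 [OK], height=0
  node 34: h_left=0, h_right=-1, diff=1 [OK], height=1
  node 23: h_left=-1, h_right=1, diff=2 [FAIL (|-1-1|=2 > 1)], height=2
  node 37: h_left=-1, h_right=-1, diff=0 [OK], height=0
  node 36: h_left=2, h_right=0, diff=2 [FAIL (|2-0|=2 > 1)], height=3
  node 22: h_left=0, h_right=3, diff=3 [FAIL (|0-3|=3 > 1)], height=4
  node 10: h_left=0, h_right=4, diff=4 [FAIL (|0-4|=4 > 1)], height=5
  node 41: h_left=5, h_right=-1, diff=6 [FAIL (|5--1|=6 > 1)], height=6
Node 23 violates the condition: |-1 - 1| = 2 > 1.
Result: Not balanced


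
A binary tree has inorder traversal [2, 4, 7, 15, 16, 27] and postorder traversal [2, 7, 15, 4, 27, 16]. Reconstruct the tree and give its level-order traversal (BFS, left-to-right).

Inorder:   [2, 4, 7, 15, 16, 27]
Postorder: [2, 7, 15, 4, 27, 16]
Algorithm: postorder visits root last, so walk postorder right-to-left;
each value is the root of the current inorder slice — split it at that
value, recurse on the right subtree first, then the left.
Recursive splits:
  root=16; inorder splits into left=[2, 4, 7, 15], right=[27]
  root=27; inorder splits into left=[], right=[]
  root=4; inorder splits into left=[2], right=[7, 15]
  root=15; inorder splits into left=[7], right=[]
  root=7; inorder splits into left=[], right=[]
  root=2; inorder splits into left=[], right=[]
Reconstructed level-order: [16, 4, 27, 2, 15, 7]


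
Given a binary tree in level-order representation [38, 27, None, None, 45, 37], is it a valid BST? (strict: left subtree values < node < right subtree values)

Level-order array: [38, 27, None, None, 45, 37]
Validate using subtree bounds (lo, hi): at each node, require lo < value < hi,
then recurse left with hi=value and right with lo=value.
Preorder trace (stopping at first violation):
  at node 38 with bounds (-inf, +inf): OK
  at node 27 with bounds (-inf, 38): OK
  at node 45 with bounds (27, 38): VIOLATION
Node 45 violates its bound: not (27 < 45 < 38).
Result: Not a valid BST


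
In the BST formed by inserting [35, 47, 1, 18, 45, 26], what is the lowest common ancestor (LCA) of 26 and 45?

Tree insertion order: [35, 47, 1, 18, 45, 26]
Tree (level-order array): [35, 1, 47, None, 18, 45, None, None, 26]
In a BST, the LCA of p=26, q=45 is the first node v on the
root-to-leaf path with p <= v <= q (go left if both < v, right if both > v).
Walk from root:
  at 35: 26 <= 35 <= 45, this is the LCA
LCA = 35


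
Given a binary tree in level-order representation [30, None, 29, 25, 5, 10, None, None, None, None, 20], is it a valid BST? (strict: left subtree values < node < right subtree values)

Level-order array: [30, None, 29, 25, 5, 10, None, None, None, None, 20]
Validate using subtree bounds (lo, hi): at each node, require lo < value < hi,
then recurse left with hi=value and right with lo=value.
Preorder trace (stopping at first violation):
  at node 30 with bounds (-inf, +inf): OK
  at node 29 with bounds (30, +inf): VIOLATION
Node 29 violates its bound: not (30 < 29 < +inf).
Result: Not a valid BST


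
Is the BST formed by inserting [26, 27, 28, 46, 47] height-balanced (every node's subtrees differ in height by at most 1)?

Tree (level-order array): [26, None, 27, None, 28, None, 46, None, 47]
Definition: a tree is height-balanced if, at every node, |h(left) - h(right)| <= 1 (empty subtree has height -1).
Bottom-up per-node check:
  node 47: h_left=-1, h_right=-1, diff=0 [OK], height=0
  node 46: h_left=-1, h_right=0, diff=1 [OK], height=1
  node 28: h_left=-1, h_right=1, diff=2 [FAIL (|-1-1|=2 > 1)], height=2
  node 27: h_left=-1, h_right=2, diff=3 [FAIL (|-1-2|=3 > 1)], height=3
  node 26: h_left=-1, h_right=3, diff=4 [FAIL (|-1-3|=4 > 1)], height=4
Node 28 violates the condition: |-1 - 1| = 2 > 1.
Result: Not balanced


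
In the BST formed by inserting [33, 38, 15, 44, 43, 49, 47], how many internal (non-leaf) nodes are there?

Tree built from: [33, 38, 15, 44, 43, 49, 47]
Tree (level-order array): [33, 15, 38, None, None, None, 44, 43, 49, None, None, 47]
Rule: An internal node has at least one child.
Per-node child counts:
  node 33: 2 child(ren)
  node 15: 0 child(ren)
  node 38: 1 child(ren)
  node 44: 2 child(ren)
  node 43: 0 child(ren)
  node 49: 1 child(ren)
  node 47: 0 child(ren)
Matching nodes: [33, 38, 44, 49]
Count of internal (non-leaf) nodes: 4


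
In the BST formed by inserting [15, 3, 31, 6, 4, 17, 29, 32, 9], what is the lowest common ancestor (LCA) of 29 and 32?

Tree insertion order: [15, 3, 31, 6, 4, 17, 29, 32, 9]
Tree (level-order array): [15, 3, 31, None, 6, 17, 32, 4, 9, None, 29]
In a BST, the LCA of p=29, q=32 is the first node v on the
root-to-leaf path with p <= v <= q (go left if both < v, right if both > v).
Walk from root:
  at 15: both 29 and 32 > 15, go right
  at 31: 29 <= 31 <= 32, this is the LCA
LCA = 31


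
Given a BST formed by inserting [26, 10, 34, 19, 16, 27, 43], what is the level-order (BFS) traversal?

Tree insertion order: [26, 10, 34, 19, 16, 27, 43]
Tree (level-order array): [26, 10, 34, None, 19, 27, 43, 16]
BFS from the root, enqueuing left then right child of each popped node:
  queue [26] -> pop 26, enqueue [10, 34], visited so far: [26]
  queue [10, 34] -> pop 10, enqueue [19], visited so far: [26, 10]
  queue [34, 19] -> pop 34, enqueue [27, 43], visited so far: [26, 10, 34]
  queue [19, 27, 43] -> pop 19, enqueue [16], visited so far: [26, 10, 34, 19]
  queue [27, 43, 16] -> pop 27, enqueue [none], visited so far: [26, 10, 34, 19, 27]
  queue [43, 16] -> pop 43, enqueue [none], visited so far: [26, 10, 34, 19, 27, 43]
  queue [16] -> pop 16, enqueue [none], visited so far: [26, 10, 34, 19, 27, 43, 16]
Result: [26, 10, 34, 19, 27, 43, 16]


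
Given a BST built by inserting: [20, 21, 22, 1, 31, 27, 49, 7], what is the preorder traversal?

Tree insertion order: [20, 21, 22, 1, 31, 27, 49, 7]
Tree (level-order array): [20, 1, 21, None, 7, None, 22, None, None, None, 31, 27, 49]
Preorder traversal: [20, 1, 7, 21, 22, 31, 27, 49]


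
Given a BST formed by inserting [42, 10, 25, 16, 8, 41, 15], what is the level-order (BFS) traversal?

Tree insertion order: [42, 10, 25, 16, 8, 41, 15]
Tree (level-order array): [42, 10, None, 8, 25, None, None, 16, 41, 15]
BFS from the root, enqueuing left then right child of each popped node:
  queue [42] -> pop 42, enqueue [10], visited so far: [42]
  queue [10] -> pop 10, enqueue [8, 25], visited so far: [42, 10]
  queue [8, 25] -> pop 8, enqueue [none], visited so far: [42, 10, 8]
  queue [25] -> pop 25, enqueue [16, 41], visited so far: [42, 10, 8, 25]
  queue [16, 41] -> pop 16, enqueue [15], visited so far: [42, 10, 8, 25, 16]
  queue [41, 15] -> pop 41, enqueue [none], visited so far: [42, 10, 8, 25, 16, 41]
  queue [15] -> pop 15, enqueue [none], visited so far: [42, 10, 8, 25, 16, 41, 15]
Result: [42, 10, 8, 25, 16, 41, 15]


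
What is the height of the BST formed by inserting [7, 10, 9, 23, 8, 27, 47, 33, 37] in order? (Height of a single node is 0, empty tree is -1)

Insertion order: [7, 10, 9, 23, 8, 27, 47, 33, 37]
Tree (level-order array): [7, None, 10, 9, 23, 8, None, None, 27, None, None, None, 47, 33, None, None, 37]
Compute height bottom-up (empty subtree = -1):
  height(8) = 1 + max(-1, -1) = 0
  height(9) = 1 + max(0, -1) = 1
  height(37) = 1 + max(-1, -1) = 0
  height(33) = 1 + max(-1, 0) = 1
  height(47) = 1 + max(1, -1) = 2
  height(27) = 1 + max(-1, 2) = 3
  height(23) = 1 + max(-1, 3) = 4
  height(10) = 1 + max(1, 4) = 5
  height(7) = 1 + max(-1, 5) = 6
Height = 6


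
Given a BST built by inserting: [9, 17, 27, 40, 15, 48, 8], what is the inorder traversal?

Tree insertion order: [9, 17, 27, 40, 15, 48, 8]
Tree (level-order array): [9, 8, 17, None, None, 15, 27, None, None, None, 40, None, 48]
Inorder traversal: [8, 9, 15, 17, 27, 40, 48]


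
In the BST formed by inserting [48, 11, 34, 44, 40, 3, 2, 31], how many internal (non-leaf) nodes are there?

Tree built from: [48, 11, 34, 44, 40, 3, 2, 31]
Tree (level-order array): [48, 11, None, 3, 34, 2, None, 31, 44, None, None, None, None, 40]
Rule: An internal node has at least one child.
Per-node child counts:
  node 48: 1 child(ren)
  node 11: 2 child(ren)
  node 3: 1 child(ren)
  node 2: 0 child(ren)
  node 34: 2 child(ren)
  node 31: 0 child(ren)
  node 44: 1 child(ren)
  node 40: 0 child(ren)
Matching nodes: [48, 11, 3, 34, 44]
Count of internal (non-leaf) nodes: 5


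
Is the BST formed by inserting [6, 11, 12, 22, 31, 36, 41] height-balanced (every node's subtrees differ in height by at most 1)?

Tree (level-order array): [6, None, 11, None, 12, None, 22, None, 31, None, 36, None, 41]
Definition: a tree is height-balanced if, at every node, |h(left) - h(right)| <= 1 (empty subtree has height -1).
Bottom-up per-node check:
  node 41: h_left=-1, h_right=-1, diff=0 [OK], height=0
  node 36: h_left=-1, h_right=0, diff=1 [OK], height=1
  node 31: h_left=-1, h_right=1, diff=2 [FAIL (|-1-1|=2 > 1)], height=2
  node 22: h_left=-1, h_right=2, diff=3 [FAIL (|-1-2|=3 > 1)], height=3
  node 12: h_left=-1, h_right=3, diff=4 [FAIL (|-1-3|=4 > 1)], height=4
  node 11: h_left=-1, h_right=4, diff=5 [FAIL (|-1-4|=5 > 1)], height=5
  node 6: h_left=-1, h_right=5, diff=6 [FAIL (|-1-5|=6 > 1)], height=6
Node 31 violates the condition: |-1 - 1| = 2 > 1.
Result: Not balanced


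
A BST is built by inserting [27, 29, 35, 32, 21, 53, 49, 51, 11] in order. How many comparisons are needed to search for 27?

Search path for 27: 27
Found: True
Comparisons: 1


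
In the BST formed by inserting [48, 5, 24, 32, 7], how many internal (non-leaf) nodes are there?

Tree built from: [48, 5, 24, 32, 7]
Tree (level-order array): [48, 5, None, None, 24, 7, 32]
Rule: An internal node has at least one child.
Per-node child counts:
  node 48: 1 child(ren)
  node 5: 1 child(ren)
  node 24: 2 child(ren)
  node 7: 0 child(ren)
  node 32: 0 child(ren)
Matching nodes: [48, 5, 24]
Count of internal (non-leaf) nodes: 3


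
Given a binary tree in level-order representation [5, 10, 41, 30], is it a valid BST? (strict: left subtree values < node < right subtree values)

Level-order array: [5, 10, 41, 30]
Validate using subtree bounds (lo, hi): at each node, require lo < value < hi,
then recurse left with hi=value and right with lo=value.
Preorder trace (stopping at first violation):
  at node 5 with bounds (-inf, +inf): OK
  at node 10 with bounds (-inf, 5): VIOLATION
Node 10 violates its bound: not (-inf < 10 < 5).
Result: Not a valid BST


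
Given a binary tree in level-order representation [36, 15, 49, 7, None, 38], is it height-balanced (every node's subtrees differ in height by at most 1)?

Tree (level-order array): [36, 15, 49, 7, None, 38]
Definition: a tree is height-balanced if, at every node, |h(left) - h(right)| <= 1 (empty subtree has height -1).
Bottom-up per-node check:
  node 7: h_left=-1, h_right=-1, diff=0 [OK], height=0
  node 15: h_left=0, h_right=-1, diff=1 [OK], height=1
  node 38: h_left=-1, h_right=-1, diff=0 [OK], height=0
  node 49: h_left=0, h_right=-1, diff=1 [OK], height=1
  node 36: h_left=1, h_right=1, diff=0 [OK], height=2
All nodes satisfy the balance condition.
Result: Balanced


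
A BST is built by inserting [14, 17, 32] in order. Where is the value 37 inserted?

Starting tree (level order): [14, None, 17, None, 32]
Insertion path: 14 -> 17 -> 32
Result: insert 37 as right child of 32
Final tree (level order): [14, None, 17, None, 32, None, 37]


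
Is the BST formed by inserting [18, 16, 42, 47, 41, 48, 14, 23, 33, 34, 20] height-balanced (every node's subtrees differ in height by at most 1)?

Tree (level-order array): [18, 16, 42, 14, None, 41, 47, None, None, 23, None, None, 48, 20, 33, None, None, None, None, None, 34]
Definition: a tree is height-balanced if, at every node, |h(left) - h(right)| <= 1 (empty subtree has height -1).
Bottom-up per-node check:
  node 14: h_left=-1, h_right=-1, diff=0 [OK], height=0
  node 16: h_left=0, h_right=-1, diff=1 [OK], height=1
  node 20: h_left=-1, h_right=-1, diff=0 [OK], height=0
  node 34: h_left=-1, h_right=-1, diff=0 [OK], height=0
  node 33: h_left=-1, h_right=0, diff=1 [OK], height=1
  node 23: h_left=0, h_right=1, diff=1 [OK], height=2
  node 41: h_left=2, h_right=-1, diff=3 [FAIL (|2--1|=3 > 1)], height=3
  node 48: h_left=-1, h_right=-1, diff=0 [OK], height=0
  node 47: h_left=-1, h_right=0, diff=1 [OK], height=1
  node 42: h_left=3, h_right=1, diff=2 [FAIL (|3-1|=2 > 1)], height=4
  node 18: h_left=1, h_right=4, diff=3 [FAIL (|1-4|=3 > 1)], height=5
Node 41 violates the condition: |2 - -1| = 3 > 1.
Result: Not balanced


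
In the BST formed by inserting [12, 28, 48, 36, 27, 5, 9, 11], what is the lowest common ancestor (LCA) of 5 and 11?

Tree insertion order: [12, 28, 48, 36, 27, 5, 9, 11]
Tree (level-order array): [12, 5, 28, None, 9, 27, 48, None, 11, None, None, 36]
In a BST, the LCA of p=5, q=11 is the first node v on the
root-to-leaf path with p <= v <= q (go left if both < v, right if both > v).
Walk from root:
  at 12: both 5 and 11 < 12, go left
  at 5: 5 <= 5 <= 11, this is the LCA
LCA = 5


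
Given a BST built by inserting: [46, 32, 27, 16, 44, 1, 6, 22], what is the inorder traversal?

Tree insertion order: [46, 32, 27, 16, 44, 1, 6, 22]
Tree (level-order array): [46, 32, None, 27, 44, 16, None, None, None, 1, 22, None, 6]
Inorder traversal: [1, 6, 16, 22, 27, 32, 44, 46]


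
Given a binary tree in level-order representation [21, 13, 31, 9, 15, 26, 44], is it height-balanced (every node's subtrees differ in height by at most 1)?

Tree (level-order array): [21, 13, 31, 9, 15, 26, 44]
Definition: a tree is height-balanced if, at every node, |h(left) - h(right)| <= 1 (empty subtree has height -1).
Bottom-up per-node check:
  node 9: h_left=-1, h_right=-1, diff=0 [OK], height=0
  node 15: h_left=-1, h_right=-1, diff=0 [OK], height=0
  node 13: h_left=0, h_right=0, diff=0 [OK], height=1
  node 26: h_left=-1, h_right=-1, diff=0 [OK], height=0
  node 44: h_left=-1, h_right=-1, diff=0 [OK], height=0
  node 31: h_left=0, h_right=0, diff=0 [OK], height=1
  node 21: h_left=1, h_right=1, diff=0 [OK], height=2
All nodes satisfy the balance condition.
Result: Balanced


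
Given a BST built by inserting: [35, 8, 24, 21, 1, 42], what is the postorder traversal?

Tree insertion order: [35, 8, 24, 21, 1, 42]
Tree (level-order array): [35, 8, 42, 1, 24, None, None, None, None, 21]
Postorder traversal: [1, 21, 24, 8, 42, 35]


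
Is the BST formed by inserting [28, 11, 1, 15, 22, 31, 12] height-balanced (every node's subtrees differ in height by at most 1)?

Tree (level-order array): [28, 11, 31, 1, 15, None, None, None, None, 12, 22]
Definition: a tree is height-balanced if, at every node, |h(left) - h(right)| <= 1 (empty subtree has height -1).
Bottom-up per-node check:
  node 1: h_left=-1, h_right=-1, diff=0 [OK], height=0
  node 12: h_left=-1, h_right=-1, diff=0 [OK], height=0
  node 22: h_left=-1, h_right=-1, diff=0 [OK], height=0
  node 15: h_left=0, h_right=0, diff=0 [OK], height=1
  node 11: h_left=0, h_right=1, diff=1 [OK], height=2
  node 31: h_left=-1, h_right=-1, diff=0 [OK], height=0
  node 28: h_left=2, h_right=0, diff=2 [FAIL (|2-0|=2 > 1)], height=3
Node 28 violates the condition: |2 - 0| = 2 > 1.
Result: Not balanced


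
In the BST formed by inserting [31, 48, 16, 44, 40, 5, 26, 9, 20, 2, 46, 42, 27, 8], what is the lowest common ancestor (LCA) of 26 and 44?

Tree insertion order: [31, 48, 16, 44, 40, 5, 26, 9, 20, 2, 46, 42, 27, 8]
Tree (level-order array): [31, 16, 48, 5, 26, 44, None, 2, 9, 20, 27, 40, 46, None, None, 8, None, None, None, None, None, None, 42]
In a BST, the LCA of p=26, q=44 is the first node v on the
root-to-leaf path with p <= v <= q (go left if both < v, right if both > v).
Walk from root:
  at 31: 26 <= 31 <= 44, this is the LCA
LCA = 31


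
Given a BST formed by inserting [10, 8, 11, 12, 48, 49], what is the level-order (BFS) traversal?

Tree insertion order: [10, 8, 11, 12, 48, 49]
Tree (level-order array): [10, 8, 11, None, None, None, 12, None, 48, None, 49]
BFS from the root, enqueuing left then right child of each popped node:
  queue [10] -> pop 10, enqueue [8, 11], visited so far: [10]
  queue [8, 11] -> pop 8, enqueue [none], visited so far: [10, 8]
  queue [11] -> pop 11, enqueue [12], visited so far: [10, 8, 11]
  queue [12] -> pop 12, enqueue [48], visited so far: [10, 8, 11, 12]
  queue [48] -> pop 48, enqueue [49], visited so far: [10, 8, 11, 12, 48]
  queue [49] -> pop 49, enqueue [none], visited so far: [10, 8, 11, 12, 48, 49]
Result: [10, 8, 11, 12, 48, 49]


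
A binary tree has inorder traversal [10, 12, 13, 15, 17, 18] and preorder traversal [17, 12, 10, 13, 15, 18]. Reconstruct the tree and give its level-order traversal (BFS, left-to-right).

Inorder:  [10, 12, 13, 15, 17, 18]
Preorder: [17, 12, 10, 13, 15, 18]
Algorithm: preorder visits root first, so consume preorder in order;
for each root, split the current inorder slice at that value into
left-subtree inorder and right-subtree inorder, then recurse.
Recursive splits:
  root=17; inorder splits into left=[10, 12, 13, 15], right=[18]
  root=12; inorder splits into left=[10], right=[13, 15]
  root=10; inorder splits into left=[], right=[]
  root=13; inorder splits into left=[], right=[15]
  root=15; inorder splits into left=[], right=[]
  root=18; inorder splits into left=[], right=[]
Reconstructed level-order: [17, 12, 18, 10, 13, 15]


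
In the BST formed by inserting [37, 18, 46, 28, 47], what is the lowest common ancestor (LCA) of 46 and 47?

Tree insertion order: [37, 18, 46, 28, 47]
Tree (level-order array): [37, 18, 46, None, 28, None, 47]
In a BST, the LCA of p=46, q=47 is the first node v on the
root-to-leaf path with p <= v <= q (go left if both < v, right if both > v).
Walk from root:
  at 37: both 46 and 47 > 37, go right
  at 46: 46 <= 46 <= 47, this is the LCA
LCA = 46


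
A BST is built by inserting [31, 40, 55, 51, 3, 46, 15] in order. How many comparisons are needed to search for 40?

Search path for 40: 31 -> 40
Found: True
Comparisons: 2


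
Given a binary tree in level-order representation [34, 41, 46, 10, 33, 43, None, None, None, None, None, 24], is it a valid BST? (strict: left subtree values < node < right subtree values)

Level-order array: [34, 41, 46, 10, 33, 43, None, None, None, None, None, 24]
Validate using subtree bounds (lo, hi): at each node, require lo < value < hi,
then recurse left with hi=value and right with lo=value.
Preorder trace (stopping at first violation):
  at node 34 with bounds (-inf, +inf): OK
  at node 41 with bounds (-inf, 34): VIOLATION
Node 41 violates its bound: not (-inf < 41 < 34).
Result: Not a valid BST


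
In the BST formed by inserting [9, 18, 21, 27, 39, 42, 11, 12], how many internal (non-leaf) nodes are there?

Tree built from: [9, 18, 21, 27, 39, 42, 11, 12]
Tree (level-order array): [9, None, 18, 11, 21, None, 12, None, 27, None, None, None, 39, None, 42]
Rule: An internal node has at least one child.
Per-node child counts:
  node 9: 1 child(ren)
  node 18: 2 child(ren)
  node 11: 1 child(ren)
  node 12: 0 child(ren)
  node 21: 1 child(ren)
  node 27: 1 child(ren)
  node 39: 1 child(ren)
  node 42: 0 child(ren)
Matching nodes: [9, 18, 11, 21, 27, 39]
Count of internal (non-leaf) nodes: 6


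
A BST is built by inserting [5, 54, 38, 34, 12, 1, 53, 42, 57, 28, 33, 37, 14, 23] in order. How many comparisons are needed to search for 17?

Search path for 17: 5 -> 54 -> 38 -> 34 -> 12 -> 28 -> 14 -> 23
Found: False
Comparisons: 8


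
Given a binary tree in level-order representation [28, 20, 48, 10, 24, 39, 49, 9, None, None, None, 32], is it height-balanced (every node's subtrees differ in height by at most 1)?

Tree (level-order array): [28, 20, 48, 10, 24, 39, 49, 9, None, None, None, 32]
Definition: a tree is height-balanced if, at every node, |h(left) - h(right)| <= 1 (empty subtree has height -1).
Bottom-up per-node check:
  node 9: h_left=-1, h_right=-1, diff=0 [OK], height=0
  node 10: h_left=0, h_right=-1, diff=1 [OK], height=1
  node 24: h_left=-1, h_right=-1, diff=0 [OK], height=0
  node 20: h_left=1, h_right=0, diff=1 [OK], height=2
  node 32: h_left=-1, h_right=-1, diff=0 [OK], height=0
  node 39: h_left=0, h_right=-1, diff=1 [OK], height=1
  node 49: h_left=-1, h_right=-1, diff=0 [OK], height=0
  node 48: h_left=1, h_right=0, diff=1 [OK], height=2
  node 28: h_left=2, h_right=2, diff=0 [OK], height=3
All nodes satisfy the balance condition.
Result: Balanced
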